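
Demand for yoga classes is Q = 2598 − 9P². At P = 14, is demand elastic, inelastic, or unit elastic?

Q = 834, dQ/dP = -252.
ε = (dQ/dP)(P/Q) ≈ -4.230.
|ε| = 4.23 > 1.

elastic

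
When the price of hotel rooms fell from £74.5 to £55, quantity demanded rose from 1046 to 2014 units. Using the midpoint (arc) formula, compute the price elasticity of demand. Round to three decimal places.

-2.101

ΔQ = 2014 − 1046 = 968; ΔP = 55 − 74.5 = -19.5.
Midpoints: P̄ = 64.75, Q̄ = 1530.0.
ε = (ΔQ/ΔP)(P̄/Q̄) = (968/-19.5)(64.75/1530.0).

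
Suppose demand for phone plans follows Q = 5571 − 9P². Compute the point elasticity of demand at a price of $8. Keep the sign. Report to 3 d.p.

-0.231

At P = 8, Q = 4995.
dQ/dP = −18P = -144.
ε = (dQ/dP)(P/Q) = (-144)(8/4995).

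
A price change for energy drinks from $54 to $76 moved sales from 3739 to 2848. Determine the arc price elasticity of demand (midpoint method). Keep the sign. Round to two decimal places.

-0.80

ΔQ = 2848 − 3739 = -891; ΔP = 76 − 54 = 22.
Midpoints: P̄ = 65.00, Q̄ = 3293.5.
ε = (ΔQ/ΔP)(P̄/Q̄) = (-891/22)(65.00/3293.5).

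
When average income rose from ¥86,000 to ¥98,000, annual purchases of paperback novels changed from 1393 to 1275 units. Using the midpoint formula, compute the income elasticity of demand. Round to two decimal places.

ΔQ = -118, ΔI = 12000. Midpoints: Ī = 92,000, Q̄ = 1334.0.
ε_I = (ΔQ/ΔI)(Ī/Q̄) = (-118/12000)(92000/1334.0).

-0.68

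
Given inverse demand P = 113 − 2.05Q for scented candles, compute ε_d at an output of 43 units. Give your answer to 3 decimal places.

-0.282

At Q = 43, P = 113 − 2.05(43) = 24.85.
dP/dQ = −2.05, so dQ/dP = 1/(−2.05) = -0.488.
ε = (dQ/dP)(P/Q) = (-0.488)(24.85/43).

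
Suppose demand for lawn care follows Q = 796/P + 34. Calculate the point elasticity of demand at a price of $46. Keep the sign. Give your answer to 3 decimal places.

-0.337

At P = 46, Q = 51.304.
dQ/dP = −796/P² = -0.376.
ε = (dQ/dP)(P/Q) = (-0.376)(46/51.304).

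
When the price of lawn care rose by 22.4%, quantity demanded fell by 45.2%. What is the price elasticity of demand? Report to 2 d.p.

-2.02

ε = %ΔQ / %ΔP = (-45.2)/(22.4) = -2.018.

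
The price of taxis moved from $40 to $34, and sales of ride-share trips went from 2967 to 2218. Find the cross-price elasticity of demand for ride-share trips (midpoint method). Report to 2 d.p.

1.78

ΔQ_x = 2218 − 2967 = -749; ΔP_y = 34 − 40 = -6.
Midpoints: P̄_y = 37.00, Q̄_x = 2592.5.
ε_xy = (ΔQ_x/ΔP_y)(P̄_y/Q̄_x) = (-749/-6)(37.00/2592.5).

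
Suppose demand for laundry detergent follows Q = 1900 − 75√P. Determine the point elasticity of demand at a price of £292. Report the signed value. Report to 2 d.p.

At P = 292, Q = 618.399.
dQ/dP = −75/(2√P) = -2.195.
ε = (dQ/dP)(P/Q) = (-2.195)(292/618.399).

-1.04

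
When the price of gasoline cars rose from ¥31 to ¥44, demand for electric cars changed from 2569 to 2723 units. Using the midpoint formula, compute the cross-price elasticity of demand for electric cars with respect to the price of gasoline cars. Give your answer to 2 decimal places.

ΔQ_x = 2723 − 2569 = 154; ΔP_y = 44 − 31 = 13.
Midpoints: P̄_y = 37.50, Q̄_x = 2646.0.
ε_xy = (ΔQ_x/ΔP_y)(P̄_y/Q̄_x) = (154/13)(37.50/2646.0).
ε_xy > 0, so the goods are substitutes.

0.17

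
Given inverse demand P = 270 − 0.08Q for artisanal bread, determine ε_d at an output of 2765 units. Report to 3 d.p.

At Q = 2765, P = 270 − 0.08(2765) = 48.80.
dP/dQ = −0.08, so dQ/dP = 1/(−0.08) = -12.500.
ε = (dQ/dP)(P/Q) = (-12.500)(48.80/2765).

-0.221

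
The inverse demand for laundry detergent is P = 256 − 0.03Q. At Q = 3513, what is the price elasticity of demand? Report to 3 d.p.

At Q = 3513, P = 256 − 0.03(3513) = 150.61.
dP/dQ = −0.03, so dQ/dP = 1/(−0.03) = -33.333.
ε = (dQ/dP)(P/Q) = (-33.333)(150.61/3513).

-1.429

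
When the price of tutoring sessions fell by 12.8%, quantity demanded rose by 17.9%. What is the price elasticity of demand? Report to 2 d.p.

ε = %ΔQ / %ΔP = (17.9)/(-12.8) = -1.398.

-1.40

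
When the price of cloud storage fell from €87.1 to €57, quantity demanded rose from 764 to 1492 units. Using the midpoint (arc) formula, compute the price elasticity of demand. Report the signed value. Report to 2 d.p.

ΔQ = 1492 − 764 = 728; ΔP = 57 − 87.1 = -30.1.
Midpoints: P̄ = 72.05, Q̄ = 1128.0.
ε = (ΔQ/ΔP)(P̄/Q̄) = (728/-30.1)(72.05/1128.0).

-1.54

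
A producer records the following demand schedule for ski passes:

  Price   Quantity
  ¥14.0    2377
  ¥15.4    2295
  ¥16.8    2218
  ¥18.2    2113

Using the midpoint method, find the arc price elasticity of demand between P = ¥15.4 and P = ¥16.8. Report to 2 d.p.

-0.39

At P = 15.4, Q = 2295; at P = 16.8, Q = 2218.
ΔQ = -77, ΔP = 1.4. Midpoints: P̄ = 16.10, Q̄ = 2256.5.
ε = (ΔQ/ΔP)(P̄/Q̄) = (-77/1.4)(16.10/2256.5).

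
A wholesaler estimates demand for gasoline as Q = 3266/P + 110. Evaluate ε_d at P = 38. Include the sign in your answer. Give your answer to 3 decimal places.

-0.439

At P = 38, Q = 195.947.
dQ/dP = −3266/P² = -2.262.
ε = (dQ/dP)(P/Q) = (-2.262)(38/195.947).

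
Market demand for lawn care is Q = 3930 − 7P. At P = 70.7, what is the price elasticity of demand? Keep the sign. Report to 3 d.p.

-0.144

At P = 70.7, Q = 3435.100.
dQ/dP = −7.
ε = (dQ/dP)(P/Q) = (-7)(70.7/3435.100).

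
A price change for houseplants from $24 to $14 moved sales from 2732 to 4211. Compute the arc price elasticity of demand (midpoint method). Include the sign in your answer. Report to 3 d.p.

-0.809

ΔQ = 4211 − 2732 = 1479; ΔP = 14 − 24 = -10.
Midpoints: P̄ = 19.00, Q̄ = 3471.5.
ε = (ΔQ/ΔP)(P̄/Q̄) = (1479/-10)(19.00/3471.5).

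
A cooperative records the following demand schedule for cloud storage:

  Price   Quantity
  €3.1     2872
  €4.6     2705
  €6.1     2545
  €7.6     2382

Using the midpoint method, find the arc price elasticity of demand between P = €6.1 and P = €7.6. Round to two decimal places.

At P = 6.1, Q = 2545; at P = 7.6, Q = 2382.
ΔQ = -163, ΔP = 1.5. Midpoints: P̄ = 6.85, Q̄ = 2463.5.
ε = (ΔQ/ΔP)(P̄/Q̄) = (-163/1.5)(6.85/2463.5).

-0.30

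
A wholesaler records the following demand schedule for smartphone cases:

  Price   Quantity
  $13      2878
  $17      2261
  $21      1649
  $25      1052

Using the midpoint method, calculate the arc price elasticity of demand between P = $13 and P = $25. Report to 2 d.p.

At P = 13, Q = 2878; at P = 25, Q = 1052.
ΔQ = -1826, ΔP = 12. Midpoints: P̄ = 19.00, Q̄ = 1965.0.
ε = (ΔQ/ΔP)(P̄/Q̄) = (-1826/12)(19.00/1965.0).

-1.47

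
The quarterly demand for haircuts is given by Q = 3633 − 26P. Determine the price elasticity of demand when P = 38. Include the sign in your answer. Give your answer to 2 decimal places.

-0.37

At P = 38, Q = 2645.
dQ/dP = −26.
ε = (dQ/dP)(P/Q) = (-26)(38/2645).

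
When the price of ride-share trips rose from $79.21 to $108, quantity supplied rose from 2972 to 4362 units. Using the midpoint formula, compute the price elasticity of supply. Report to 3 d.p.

ΔQ = 4362 − 2972 = 1390; ΔP = 108 − 79.21 = 28.79.
Midpoints: P̄ = 93.60, Q̄ = 3667.0.
ε_s = (ΔQ/ΔP)(P̄/Q̄) = (1390/28.79)(93.60/3667.0).

1.232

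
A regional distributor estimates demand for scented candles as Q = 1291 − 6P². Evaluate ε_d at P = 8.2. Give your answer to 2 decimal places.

-0.91

At P = 8.2, Q = 887.560.
dQ/dP = −12P = -98.400.
ε = (dQ/dP)(P/Q) = (-98.400)(8.2/887.560).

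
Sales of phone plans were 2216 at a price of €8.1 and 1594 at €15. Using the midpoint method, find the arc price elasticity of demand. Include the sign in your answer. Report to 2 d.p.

-0.55

ΔQ = 1594 − 2216 = -622; ΔP = 15 − 8.1 = 6.9.
Midpoints: P̄ = 11.55, Q̄ = 1905.0.
ε = (ΔQ/ΔP)(P̄/Q̄) = (-622/6.9)(11.55/1905.0).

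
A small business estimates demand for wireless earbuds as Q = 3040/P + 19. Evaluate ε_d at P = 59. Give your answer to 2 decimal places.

-0.73

At P = 59, Q = 70.525.
dQ/dP = −3040/P² = -0.873.
ε = (dQ/dP)(P/Q) = (-0.873)(59/70.525).
|ε| < 1, so demand is inelastic at this price.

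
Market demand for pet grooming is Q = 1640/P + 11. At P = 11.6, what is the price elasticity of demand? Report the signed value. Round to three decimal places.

At P = 11.6, Q = 152.379.
dQ/dP = −1640/P² = -12.188.
ε = (dQ/dP)(P/Q) = (-12.188)(11.6/152.379).
|ε| < 1, so demand is inelastic at this price.

-0.928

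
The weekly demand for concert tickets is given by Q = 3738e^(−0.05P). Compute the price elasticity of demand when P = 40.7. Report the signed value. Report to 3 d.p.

-2.035

At P = 40.7, Q = 488.484.
dQ/dP = −0.05·3738e^(−0.05P) = −0.05Q = -24.424.
ε = (dQ/dP)(P/Q) = (-24.424)(40.7/488.484).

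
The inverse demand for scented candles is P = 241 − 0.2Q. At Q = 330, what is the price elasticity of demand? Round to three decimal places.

-2.652

At Q = 330, P = 241 − 0.2(330) = 175.00.
dP/dQ = −0.2, so dQ/dP = 1/(−0.2) = -5.000.
ε = (dQ/dP)(P/Q) = (-5.000)(175.00/330).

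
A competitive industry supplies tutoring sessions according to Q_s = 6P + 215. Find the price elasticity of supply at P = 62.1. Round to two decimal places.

At P = 62.1, Q_s = 587.60.
dQ_s/dP = 6.
ε_s = (dQ_s/dP)(P/Q_s) = (6)(62.1/587.60).

0.63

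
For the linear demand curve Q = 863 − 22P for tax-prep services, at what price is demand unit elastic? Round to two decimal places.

For linear demand Q = a − bP, ε = −bP/(a − bP). |ε| = 1 when bP = a − bP, i.e. P = a/(2b).
P = 863/(2·22) = 863/44 = 19.6136.

19.61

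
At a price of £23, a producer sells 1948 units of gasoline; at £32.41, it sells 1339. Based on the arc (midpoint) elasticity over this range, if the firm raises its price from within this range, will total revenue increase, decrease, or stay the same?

Arc ε = (-609/9.41)(27.70/1643.5) ≈ -1.091.
|ε| = 1.09 > 1, so demand is elastic. A price rise therefore reduces total revenue.

decrease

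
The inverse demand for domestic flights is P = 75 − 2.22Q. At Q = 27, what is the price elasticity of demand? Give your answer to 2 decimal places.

-0.25

At Q = 27, P = 75 − 2.22(27) = 15.06.
dP/dQ = −2.22, so dQ/dP = 1/(−2.22) = -0.450.
ε = (dQ/dP)(P/Q) = (-0.450)(15.06/27).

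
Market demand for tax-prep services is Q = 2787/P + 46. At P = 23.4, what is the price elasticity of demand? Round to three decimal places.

At P = 23.4, Q = 165.103.
dQ/dP = −2787/P² = -5.090.
ε = (dQ/dP)(P/Q) = (-5.090)(23.4/165.103).

-0.721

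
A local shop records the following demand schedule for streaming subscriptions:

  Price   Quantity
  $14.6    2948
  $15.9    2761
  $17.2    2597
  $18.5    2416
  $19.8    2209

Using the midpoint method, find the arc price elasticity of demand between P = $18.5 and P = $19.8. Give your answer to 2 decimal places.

-1.32

At P = 18.5, Q = 2416; at P = 19.8, Q = 2209.
ΔQ = -207, ΔP = 1.3. Midpoints: P̄ = 19.15, Q̄ = 2312.5.
ε = (ΔQ/ΔP)(P̄/Q̄) = (-207/1.3)(19.15/2312.5).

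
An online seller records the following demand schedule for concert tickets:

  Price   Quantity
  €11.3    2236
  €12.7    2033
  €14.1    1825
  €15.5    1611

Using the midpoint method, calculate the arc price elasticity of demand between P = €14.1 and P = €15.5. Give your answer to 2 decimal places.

At P = 14.1, Q = 1825; at P = 15.5, Q = 1611.
ΔQ = -214, ΔP = 1.4. Midpoints: P̄ = 14.80, Q̄ = 1718.0.
ε = (ΔQ/ΔP)(P̄/Q̄) = (-214/1.4)(14.80/1718.0).

-1.32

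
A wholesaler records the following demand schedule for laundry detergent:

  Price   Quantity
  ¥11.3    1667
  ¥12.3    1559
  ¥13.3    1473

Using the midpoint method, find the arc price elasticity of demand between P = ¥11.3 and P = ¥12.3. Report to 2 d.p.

At P = 11.3, Q = 1667; at P = 12.3, Q = 1559.
ΔQ = -108, ΔP = 1.0. Midpoints: P̄ = 11.80, Q̄ = 1613.0.
ε = (ΔQ/ΔP)(P̄/Q̄) = (-108/1.0)(11.80/1613.0).

-0.79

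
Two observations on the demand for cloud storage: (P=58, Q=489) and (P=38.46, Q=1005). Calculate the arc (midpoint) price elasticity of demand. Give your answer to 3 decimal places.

-1.705

ΔQ = 1005 − 489 = 516; ΔP = 38.46 − 58 = -19.54.
Midpoints: P̄ = 48.23, Q̄ = 747.0.
ε = (ΔQ/ΔP)(P̄/Q̄) = (516/-19.54)(48.23/747.0).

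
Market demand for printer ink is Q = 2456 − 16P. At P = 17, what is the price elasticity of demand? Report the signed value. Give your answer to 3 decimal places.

At P = 17, Q = 2184.
dQ/dP = −16.
ε = (dQ/dP)(P/Q) = (-16)(17/2184).

-0.125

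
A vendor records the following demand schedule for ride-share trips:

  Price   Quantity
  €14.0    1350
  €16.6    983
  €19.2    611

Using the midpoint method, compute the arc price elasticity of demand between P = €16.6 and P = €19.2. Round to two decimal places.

-3.21

At P = 16.6, Q = 983; at P = 19.2, Q = 611.
ΔQ = -372, ΔP = 2.6. Midpoints: P̄ = 17.90, Q̄ = 797.0.
ε = (ΔQ/ΔP)(P̄/Q̄) = (-372/2.6)(17.90/797.0).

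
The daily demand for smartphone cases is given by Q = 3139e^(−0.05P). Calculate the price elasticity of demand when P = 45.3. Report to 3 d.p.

-2.265

At P = 45.3, Q = 325.922.
dQ/dP = −0.05·3139e^(−0.05P) = −0.05Q = -16.296.
ε = (dQ/dP)(P/Q) = (-16.296)(45.3/325.922).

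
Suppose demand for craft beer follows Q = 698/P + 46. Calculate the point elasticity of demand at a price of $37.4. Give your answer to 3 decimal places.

-0.289

At P = 37.4, Q = 64.663.
dQ/dP = −698/P² = -0.499.
ε = (dQ/dP)(P/Q) = (-0.499)(37.4/64.663).
|ε| < 1, so demand is inelastic at this price.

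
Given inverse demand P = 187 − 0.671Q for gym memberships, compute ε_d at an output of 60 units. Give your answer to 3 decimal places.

-3.645

At Q = 60, P = 187 − 0.671(60) = 146.74.
dP/dQ = −0.671, so dQ/dP = 1/(−0.671) = -1.490.
ε = (dQ/dP)(P/Q) = (-1.490)(146.74/60).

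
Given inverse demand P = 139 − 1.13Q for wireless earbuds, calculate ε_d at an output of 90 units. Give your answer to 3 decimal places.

At Q = 90, P = 139 − 1.13(90) = 37.30.
dP/dQ = −1.13, so dQ/dP = 1/(−1.13) = -0.885.
ε = (dQ/dP)(P/Q) = (-0.885)(37.30/90).

-0.367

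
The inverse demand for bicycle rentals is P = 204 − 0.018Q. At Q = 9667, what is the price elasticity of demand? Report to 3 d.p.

At Q = 9667, P = 204 − 0.018(9667) = 29.99.
dP/dQ = −0.018, so dQ/dP = 1/(−0.018) = -55.556.
ε = (dQ/dP)(P/Q) = (-55.556)(29.99/9667).

-0.172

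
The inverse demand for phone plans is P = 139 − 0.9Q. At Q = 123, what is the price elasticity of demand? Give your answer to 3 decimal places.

At Q = 123, P = 139 − 0.9(123) = 28.30.
dP/dQ = −0.9, so dQ/dP = 1/(−0.9) = -1.111.
ε = (dQ/dP)(P/Q) = (-1.111)(28.30/123).

-0.256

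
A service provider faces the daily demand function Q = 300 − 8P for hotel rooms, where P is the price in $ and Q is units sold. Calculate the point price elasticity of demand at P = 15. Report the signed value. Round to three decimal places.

At P = 15, Q = 180.
dQ/dP = −8.
ε = (dQ/dP)(P/Q) = (-8)(15/180).

-0.667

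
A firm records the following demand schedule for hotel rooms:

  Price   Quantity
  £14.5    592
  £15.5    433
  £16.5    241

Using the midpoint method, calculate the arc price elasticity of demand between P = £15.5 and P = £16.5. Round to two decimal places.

At P = 15.5, Q = 433; at P = 16.5, Q = 241.
ΔQ = -192, ΔP = 1.0. Midpoints: P̄ = 16.00, Q̄ = 337.0.
ε = (ΔQ/ΔP)(P̄/Q̄) = (-192/1.0)(16.00/337.0).

-9.12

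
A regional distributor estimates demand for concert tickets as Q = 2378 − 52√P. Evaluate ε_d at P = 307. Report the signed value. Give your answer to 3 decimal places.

At P = 307, Q = 1466.886.
dQ/dP = −52/(2√P) = -1.484.
ε = (dQ/dP)(P/Q) = (-1.484)(307/1466.886).
|ε| < 1, so demand is inelastic at this price.

-0.311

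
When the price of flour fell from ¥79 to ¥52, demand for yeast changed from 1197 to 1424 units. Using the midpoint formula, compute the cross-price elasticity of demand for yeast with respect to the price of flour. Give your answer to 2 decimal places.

ΔQ_x = 1424 − 1197 = 227; ΔP_y = 52 − 79 = -27.
Midpoints: P̄_y = 65.50, Q̄_x = 1310.5.
ε_xy = (ΔQ_x/ΔP_y)(P̄_y/Q̄_x) = (227/-27)(65.50/1310.5).

-0.42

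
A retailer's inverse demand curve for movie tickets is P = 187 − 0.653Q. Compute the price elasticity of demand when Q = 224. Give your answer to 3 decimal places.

At Q = 224, P = 187 − 0.653(224) = 40.73.
dP/dQ = −0.653, so dQ/dP = 1/(−0.653) = -1.531.
ε = (dQ/dP)(P/Q) = (-1.531)(40.73/224).

-0.278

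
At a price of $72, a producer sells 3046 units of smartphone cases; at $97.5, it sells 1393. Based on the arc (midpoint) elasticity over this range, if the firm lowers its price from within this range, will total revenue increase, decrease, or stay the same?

Arc ε = (-1653/25.5)(84.75/2219.5) ≈ -2.475.
|ε| = 2.48 > 1, so demand is elastic. A price cut therefore raises total revenue.

increase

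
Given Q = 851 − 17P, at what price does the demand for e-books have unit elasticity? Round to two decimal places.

For linear demand Q = a − bP, ε = −bP/(a − bP). |ε| = 1 when bP = a − bP, i.e. P = a/(2b).
P = 851/(2·17) = 851/34 = 25.0294.

25.03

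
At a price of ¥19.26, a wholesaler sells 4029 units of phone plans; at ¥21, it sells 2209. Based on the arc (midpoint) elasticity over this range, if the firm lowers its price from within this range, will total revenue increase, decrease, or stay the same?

increase

Arc ε = (-1820/1.74)(20.13/3119.0) ≈ -6.751.
|ε| = 6.75 > 1, so demand is elastic. A price cut therefore raises total revenue.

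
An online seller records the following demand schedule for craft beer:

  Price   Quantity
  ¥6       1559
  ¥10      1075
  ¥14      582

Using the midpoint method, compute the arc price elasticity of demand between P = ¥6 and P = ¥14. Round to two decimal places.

-1.14

At P = 6, Q = 1559; at P = 14, Q = 582.
ΔQ = -977, ΔP = 8. Midpoints: P̄ = 10.00, Q̄ = 1070.5.
ε = (ΔQ/ΔP)(P̄/Q̄) = (-977/8)(10.00/1070.5).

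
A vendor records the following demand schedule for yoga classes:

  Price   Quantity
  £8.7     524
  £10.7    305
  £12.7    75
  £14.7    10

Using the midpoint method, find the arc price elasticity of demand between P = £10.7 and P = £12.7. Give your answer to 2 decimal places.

-7.08

At P = 10.7, Q = 305; at P = 12.7, Q = 75.
ΔQ = -230, ΔP = 2.0. Midpoints: P̄ = 11.70, Q̄ = 190.0.
ε = (ΔQ/ΔP)(P̄/Q̄) = (-230/2.0)(11.70/190.0).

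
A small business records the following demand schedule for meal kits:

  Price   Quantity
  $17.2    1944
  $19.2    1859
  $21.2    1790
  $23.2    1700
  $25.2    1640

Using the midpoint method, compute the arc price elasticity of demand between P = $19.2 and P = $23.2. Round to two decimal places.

At P = 19.2, Q = 1859; at P = 23.2, Q = 1700.
ΔQ = -159, ΔP = 4.0. Midpoints: P̄ = 21.20, Q̄ = 1779.5.
ε = (ΔQ/ΔP)(P̄/Q̄) = (-159/4.0)(21.20/1779.5).

-0.47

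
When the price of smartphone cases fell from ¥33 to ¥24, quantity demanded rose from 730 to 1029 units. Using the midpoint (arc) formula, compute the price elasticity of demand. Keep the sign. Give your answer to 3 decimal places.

ΔQ = 1029 − 730 = 299; ΔP = 24 − 33 = -9.
Midpoints: P̄ = 28.50, Q̄ = 879.5.
ε = (ΔQ/ΔP)(P̄/Q̄) = (299/-9)(28.50/879.5).

-1.077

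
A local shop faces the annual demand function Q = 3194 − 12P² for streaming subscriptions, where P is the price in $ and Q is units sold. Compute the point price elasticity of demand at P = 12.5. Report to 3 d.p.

At P = 12.5, Q = 1319.
dQ/dP = −24P = -300.
ε = (dQ/dP)(P/Q) = (-300)(12.5/1319).
|ε| > 1, so demand is elastic at this price.

-2.843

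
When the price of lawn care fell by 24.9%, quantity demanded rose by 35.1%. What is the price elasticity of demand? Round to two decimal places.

ε = %ΔQ / %ΔP = (35.1)/(-24.9) = -1.410.

-1.41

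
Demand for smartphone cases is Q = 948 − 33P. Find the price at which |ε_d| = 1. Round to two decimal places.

For linear demand Q = a − bP, ε = −bP/(a − bP). |ε| = 1 when bP = a − bP, i.e. P = a/(2b).
P = 948/(2·33) = 948/66 = 14.3636.

14.36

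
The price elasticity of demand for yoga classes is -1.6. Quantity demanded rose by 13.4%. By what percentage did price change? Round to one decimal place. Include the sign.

%ΔP ≈ %ΔQ / ε = (13.4%)/(-1.6) = -8.38%.

-8.4%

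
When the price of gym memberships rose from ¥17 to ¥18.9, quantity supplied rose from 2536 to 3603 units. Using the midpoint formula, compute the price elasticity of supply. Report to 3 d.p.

ΔQ = 3603 − 2536 = 1067; ΔP = 18.9 − 17 = 1.9.
Midpoints: P̄ = 17.95, Q̄ = 3069.5.
ε_s = (ΔQ/ΔP)(P̄/Q̄) = (1067/1.9)(17.95/3069.5).

3.284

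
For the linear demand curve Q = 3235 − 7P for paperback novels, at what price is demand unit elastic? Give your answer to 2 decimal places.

231.07

For linear demand Q = a − bP, ε = −bP/(a − bP). |ε| = 1 when bP = a − bP, i.e. P = a/(2b).
P = 3235/(2·7) = 3235/14 = 231.0714.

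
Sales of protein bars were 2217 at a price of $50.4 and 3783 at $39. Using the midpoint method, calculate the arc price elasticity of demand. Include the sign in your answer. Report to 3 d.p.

-2.047

ΔQ = 3783 − 2217 = 1566; ΔP = 39 − 50.4 = -11.4.
Midpoints: P̄ = 44.70, Q̄ = 3000.0.
ε = (ΔQ/ΔP)(P̄/Q̄) = (1566/-11.4)(44.70/3000.0).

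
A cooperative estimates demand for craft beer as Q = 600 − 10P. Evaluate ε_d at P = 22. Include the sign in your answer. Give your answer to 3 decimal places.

At P = 22, Q = 380.
dQ/dP = −10.
ε = (dQ/dP)(P/Q) = (-10)(22/380).
|ε| < 1, so demand is inelastic at this price.

-0.579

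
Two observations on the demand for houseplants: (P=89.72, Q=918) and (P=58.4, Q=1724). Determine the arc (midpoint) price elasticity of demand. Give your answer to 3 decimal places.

ΔQ = 1724 − 918 = 806; ΔP = 58.4 − 89.72 = -31.32.
Midpoints: P̄ = 74.06, Q̄ = 1321.0.
ε = (ΔQ/ΔP)(P̄/Q̄) = (806/-31.32)(74.06/1321.0).

-1.443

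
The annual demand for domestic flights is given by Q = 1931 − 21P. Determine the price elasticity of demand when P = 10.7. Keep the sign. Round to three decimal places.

At P = 10.7, Q = 1706.300.
dQ/dP = −21.
ε = (dQ/dP)(P/Q) = (-21)(10.7/1706.300).

-0.132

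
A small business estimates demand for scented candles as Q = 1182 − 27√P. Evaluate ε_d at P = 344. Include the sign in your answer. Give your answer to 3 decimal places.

At P = 344, Q = 681.225.
dQ/dP = −27/(2√P) = -0.728.
ε = (dQ/dP)(P/Q) = (-0.728)(344/681.225).

-0.368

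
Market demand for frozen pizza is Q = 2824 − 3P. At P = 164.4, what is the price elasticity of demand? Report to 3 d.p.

-0.212

At P = 164.4, Q = 2330.800.
dQ/dP = −3.
ε = (dQ/dP)(P/Q) = (-3)(164.4/2330.800).
|ε| < 1, so demand is inelastic at this price.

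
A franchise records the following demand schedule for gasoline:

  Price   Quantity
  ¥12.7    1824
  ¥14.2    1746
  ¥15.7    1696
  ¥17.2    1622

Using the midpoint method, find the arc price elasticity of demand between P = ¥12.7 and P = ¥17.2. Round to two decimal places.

-0.39

At P = 12.7, Q = 1824; at P = 17.2, Q = 1622.
ΔQ = -202, ΔP = 4.5. Midpoints: P̄ = 14.95, Q̄ = 1723.0.
ε = (ΔQ/ΔP)(P̄/Q̄) = (-202/4.5)(14.95/1723.0).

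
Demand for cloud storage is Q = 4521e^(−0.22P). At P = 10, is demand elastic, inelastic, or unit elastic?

elastic

Q = 500.941, dQ/dP = -110.207.
ε = (dQ/dP)(P/Q) ≈ -2.200.
|ε| = 2.20 > 1.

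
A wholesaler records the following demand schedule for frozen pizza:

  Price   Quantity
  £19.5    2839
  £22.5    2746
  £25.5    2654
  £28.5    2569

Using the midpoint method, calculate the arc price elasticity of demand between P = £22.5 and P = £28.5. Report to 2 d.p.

At P = 22.5, Q = 2746; at P = 28.5, Q = 2569.
ΔQ = -177, ΔP = 6.0. Midpoints: P̄ = 25.50, Q̄ = 2657.5.
ε = (ΔQ/ΔP)(P̄/Q̄) = (-177/6.0)(25.50/2657.5).

-0.28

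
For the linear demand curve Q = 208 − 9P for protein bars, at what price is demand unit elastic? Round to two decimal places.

11.56

For linear demand Q = a − bP, ε = −bP/(a − bP). |ε| = 1 when bP = a − bP, i.e. P = a/(2b).
P = 208/(2·9) = 208/18 = 11.5556.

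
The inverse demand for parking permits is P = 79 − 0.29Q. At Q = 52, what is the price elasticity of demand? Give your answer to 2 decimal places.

At Q = 52, P = 79 − 0.29(52) = 63.92.
dP/dQ = −0.29, so dQ/dP = 1/(−0.29) = -3.448.
ε = (dQ/dP)(P/Q) = (-3.448)(63.92/52).

-4.24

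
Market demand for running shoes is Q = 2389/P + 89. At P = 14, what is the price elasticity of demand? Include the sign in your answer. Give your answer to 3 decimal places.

-0.657

At P = 14, Q = 259.643.
dQ/dP = −2389/P² = -12.189.
ε = (dQ/dP)(P/Q) = (-12.189)(14/259.643).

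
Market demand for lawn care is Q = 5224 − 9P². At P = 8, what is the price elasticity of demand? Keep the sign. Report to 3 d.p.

-0.248

At P = 8, Q = 4648.
dQ/dP = −18P = -144.
ε = (dQ/dP)(P/Q) = (-144)(8/4648).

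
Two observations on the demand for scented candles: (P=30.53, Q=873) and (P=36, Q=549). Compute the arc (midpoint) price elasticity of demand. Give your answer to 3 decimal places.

ΔQ = 549 − 873 = -324; ΔP = 36 − 30.53 = 5.47.
Midpoints: P̄ = 33.27, Q̄ = 711.0.
ε = (ΔQ/ΔP)(P̄/Q̄) = (-324/5.47)(33.27/711.0).

-2.771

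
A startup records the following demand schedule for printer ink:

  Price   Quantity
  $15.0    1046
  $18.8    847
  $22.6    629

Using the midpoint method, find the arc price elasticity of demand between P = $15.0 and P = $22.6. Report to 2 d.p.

At P = 15.0, Q = 1046; at P = 22.6, Q = 629.
ΔQ = -417, ΔP = 7.6. Midpoints: P̄ = 18.80, Q̄ = 837.5.
ε = (ΔQ/ΔP)(P̄/Q̄) = (-417/7.6)(18.80/837.5).

-1.23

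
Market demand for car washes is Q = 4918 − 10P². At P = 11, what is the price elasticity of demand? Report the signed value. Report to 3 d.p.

-0.653

At P = 11, Q = 3708.
dQ/dP = −20P = -220.
ε = (dQ/dP)(P/Q) = (-220)(11/3708).
|ε| < 1, so demand is inelastic at this price.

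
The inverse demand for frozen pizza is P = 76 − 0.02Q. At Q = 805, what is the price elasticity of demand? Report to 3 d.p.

-3.720

At Q = 805, P = 76 − 0.02(805) = 59.90.
dP/dQ = −0.02, so dQ/dP = 1/(−0.02) = -50.000.
ε = (dQ/dP)(P/Q) = (-50.000)(59.90/805).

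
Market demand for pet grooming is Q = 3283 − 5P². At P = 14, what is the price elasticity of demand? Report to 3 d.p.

-0.851

At P = 14, Q = 2303.
dQ/dP = −10P = -140.
ε = (dQ/dP)(P/Q) = (-140)(14/2303).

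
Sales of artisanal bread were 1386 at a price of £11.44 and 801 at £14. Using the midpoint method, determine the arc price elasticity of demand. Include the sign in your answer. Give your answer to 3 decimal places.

ΔQ = 801 − 1386 = -585; ΔP = 14 − 11.44 = 2.56.
Midpoints: P̄ = 12.72, Q̄ = 1093.5.
ε = (ΔQ/ΔP)(P̄/Q̄) = (-585/2.56)(12.72/1093.5).

-2.658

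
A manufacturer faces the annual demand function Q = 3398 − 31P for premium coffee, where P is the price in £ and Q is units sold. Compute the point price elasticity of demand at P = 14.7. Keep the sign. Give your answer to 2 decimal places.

At P = 14.7, Q = 2942.300.
dQ/dP = −31.
ε = (dQ/dP)(P/Q) = (-31)(14.7/2942.300).

-0.15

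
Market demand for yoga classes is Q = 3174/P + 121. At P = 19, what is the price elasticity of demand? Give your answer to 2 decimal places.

At P = 19, Q = 288.053.
dQ/dP = −3174/P² = -8.792.
ε = (dQ/dP)(P/Q) = (-8.792)(19/288.053).
|ε| < 1, so demand is inelastic at this price.

-0.58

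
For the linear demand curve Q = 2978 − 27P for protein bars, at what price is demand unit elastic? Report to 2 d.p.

For linear demand Q = a − bP, ε = −bP/(a − bP). |ε| = 1 when bP = a − bP, i.e. P = a/(2b).
P = 2978/(2·27) = 2978/54 = 55.1481.

55.15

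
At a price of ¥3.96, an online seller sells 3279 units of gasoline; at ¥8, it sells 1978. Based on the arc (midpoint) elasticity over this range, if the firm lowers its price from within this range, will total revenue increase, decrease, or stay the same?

Arc ε = (-1301/4.04)(5.98/2628.5) ≈ -0.733.
|ε| = 0.73 < 1, so demand is inelastic. A price cut therefore reduces total revenue.

decrease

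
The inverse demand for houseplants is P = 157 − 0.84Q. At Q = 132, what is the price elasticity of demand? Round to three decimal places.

At Q = 132, P = 157 − 0.84(132) = 46.12.
dP/dQ = −0.84, so dQ/dP = 1/(−0.84) = -1.190.
ε = (dQ/dP)(P/Q) = (-1.190)(46.12/132).

-0.416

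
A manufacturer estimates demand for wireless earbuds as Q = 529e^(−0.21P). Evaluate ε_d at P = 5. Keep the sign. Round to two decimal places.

-1.05

At P = 5, Q = 185.117.
dQ/dP = −0.21·529e^(−0.21P) = −0.21Q = -38.875.
ε = (dQ/dP)(P/Q) = (-38.875)(5/185.117).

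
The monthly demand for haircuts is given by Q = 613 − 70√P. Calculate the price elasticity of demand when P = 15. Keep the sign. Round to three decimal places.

-0.396

At P = 15, Q = 341.891.
dQ/dP = −70/(2√P) = -9.037.
ε = (dQ/dP)(P/Q) = (-9.037)(15/341.891).
|ε| < 1, so demand is inelastic at this price.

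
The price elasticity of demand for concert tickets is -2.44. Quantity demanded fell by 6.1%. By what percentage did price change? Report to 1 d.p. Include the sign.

%ΔP ≈ %ΔQ / ε = (-6.1%)/(-2.44) = 2.50%.

2.5%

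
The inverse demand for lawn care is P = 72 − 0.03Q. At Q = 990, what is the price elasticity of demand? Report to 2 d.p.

-1.42

At Q = 990, P = 72 − 0.03(990) = 42.30.
dP/dQ = −0.03, so dQ/dP = 1/(−0.03) = -33.333.
ε = (dQ/dP)(P/Q) = (-33.333)(42.30/990).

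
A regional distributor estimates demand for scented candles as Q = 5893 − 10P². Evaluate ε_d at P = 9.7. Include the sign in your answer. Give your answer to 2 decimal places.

At P = 9.7, Q = 4952.100.
dQ/dP = −20P = -194.
ε = (dQ/dP)(P/Q) = (-194)(9.7/4952.100).

-0.38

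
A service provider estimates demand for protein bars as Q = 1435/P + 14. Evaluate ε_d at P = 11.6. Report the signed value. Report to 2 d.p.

At P = 11.6, Q = 137.707.
dQ/dP = −1435/P² = -10.664.
ε = (dQ/dP)(P/Q) = (-10.664)(11.6/137.707).

-0.90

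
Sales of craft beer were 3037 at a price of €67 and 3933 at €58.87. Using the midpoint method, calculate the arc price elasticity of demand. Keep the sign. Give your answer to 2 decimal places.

-1.99

ΔQ = 3933 − 3037 = 896; ΔP = 58.87 − 67 = -8.13.
Midpoints: P̄ = 62.94, Q̄ = 3485.0.
ε = (ΔQ/ΔP)(P̄/Q̄) = (896/-8.13)(62.94/3485.0).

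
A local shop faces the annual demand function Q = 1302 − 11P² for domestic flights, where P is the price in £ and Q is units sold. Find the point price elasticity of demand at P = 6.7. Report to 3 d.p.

At P = 6.7, Q = 808.210.
dQ/dP = −22P = -147.400.
ε = (dQ/dP)(P/Q) = (-147.400)(6.7/808.210).
|ε| > 1, so demand is elastic at this price.

-1.222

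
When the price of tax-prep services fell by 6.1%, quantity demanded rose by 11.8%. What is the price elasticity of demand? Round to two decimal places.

-1.93

ε = %ΔQ / %ΔP = (11.8)/(-6.1) = -1.934.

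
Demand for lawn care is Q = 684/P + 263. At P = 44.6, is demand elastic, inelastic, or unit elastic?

inelastic

Q = 278.336, dQ/dP = -0.344.
ε = (dQ/dP)(P/Q) ≈ -0.055.
|ε| = 0.06 < 1.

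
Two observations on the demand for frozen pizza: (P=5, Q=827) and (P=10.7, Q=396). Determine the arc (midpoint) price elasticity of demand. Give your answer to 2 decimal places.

-0.97

ΔQ = 396 − 827 = -431; ΔP = 10.7 − 5 = 5.7.
Midpoints: P̄ = 7.85, Q̄ = 611.5.
ε = (ΔQ/ΔP)(P̄/Q̄) = (-431/5.7)(7.85/611.5).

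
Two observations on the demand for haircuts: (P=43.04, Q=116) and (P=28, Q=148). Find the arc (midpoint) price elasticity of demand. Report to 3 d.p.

ΔQ = 148 − 116 = 32; ΔP = 28 − 43.04 = -15.04.
Midpoints: P̄ = 35.52, Q̄ = 132.0.
ε = (ΔQ/ΔP)(P̄/Q̄) = (32/-15.04)(35.52/132.0).

-0.573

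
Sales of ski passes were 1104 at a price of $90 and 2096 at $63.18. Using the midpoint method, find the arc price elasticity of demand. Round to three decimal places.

ΔQ = 2096 − 1104 = 992; ΔP = 63.18 − 90 = -26.82.
Midpoints: P̄ = 76.59, Q̄ = 1600.0.
ε = (ΔQ/ΔP)(P̄/Q̄) = (992/-26.82)(76.59/1600.0).

-1.771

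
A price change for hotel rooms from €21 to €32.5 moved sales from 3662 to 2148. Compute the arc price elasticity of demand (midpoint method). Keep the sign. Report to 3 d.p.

ΔQ = 2148 − 3662 = -1514; ΔP = 32.5 − 21 = 11.5.
Midpoints: P̄ = 26.75, Q̄ = 2905.0.
ε = (ΔQ/ΔP)(P̄/Q̄) = (-1514/11.5)(26.75/2905.0).

-1.212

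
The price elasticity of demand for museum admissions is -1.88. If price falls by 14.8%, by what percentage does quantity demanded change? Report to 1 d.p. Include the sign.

27.8%

%ΔQ ≈ ε × %ΔP = (-1.88)(-14.8%) = 27.82%.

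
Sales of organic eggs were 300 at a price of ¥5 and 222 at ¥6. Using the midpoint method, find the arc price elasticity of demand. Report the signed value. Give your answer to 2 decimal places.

ΔQ = 222 − 300 = -78; ΔP = 6 − 5 = 1.
Midpoints: P̄ = 5.50, Q̄ = 261.0.
ε = (ΔQ/ΔP)(P̄/Q̄) = (-78/1)(5.50/261.0).

-1.64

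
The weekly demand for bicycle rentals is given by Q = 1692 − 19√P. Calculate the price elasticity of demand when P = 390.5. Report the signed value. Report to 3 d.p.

At P = 390.5, Q = 1316.540.
dQ/dP = −19/(2√P) = -0.481.
ε = (dQ/dP)(P/Q) = (-0.481)(390.5/1316.540).
|ε| < 1, so demand is inelastic at this price.

-0.143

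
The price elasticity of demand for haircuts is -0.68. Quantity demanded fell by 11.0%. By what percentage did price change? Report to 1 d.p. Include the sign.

16.2%

%ΔP ≈ %ΔQ / ε = (-11.0%)/(-0.68) = 16.18%.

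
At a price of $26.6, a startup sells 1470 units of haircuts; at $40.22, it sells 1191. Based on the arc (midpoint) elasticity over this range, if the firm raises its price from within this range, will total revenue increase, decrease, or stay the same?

increase

Arc ε = (-279/13.62)(33.41/1330.5) ≈ -0.514.
|ε| = 0.51 < 1, so demand is inelastic. A price rise therefore raises total revenue.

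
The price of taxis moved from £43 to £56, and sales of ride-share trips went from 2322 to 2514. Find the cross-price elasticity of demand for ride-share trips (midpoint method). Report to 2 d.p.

0.30

ΔQ_x = 2514 − 2322 = 192; ΔP_y = 56 − 43 = 13.
Midpoints: P̄_y = 49.50, Q̄_x = 2418.0.
ε_xy = (ΔQ_x/ΔP_y)(P̄_y/Q̄_x) = (192/13)(49.50/2418.0).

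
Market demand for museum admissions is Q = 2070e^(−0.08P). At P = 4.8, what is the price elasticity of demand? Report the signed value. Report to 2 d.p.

-0.38

At P = 4.8, Q = 1409.942.
dQ/dP = −0.08·2070e^(−0.08P) = −0.08Q = -112.795.
ε = (dQ/dP)(P/Q) = (-112.795)(4.8/1409.942).
|ε| < 1, so demand is inelastic at this price.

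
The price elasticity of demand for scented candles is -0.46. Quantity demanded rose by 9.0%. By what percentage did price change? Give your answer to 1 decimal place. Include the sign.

%ΔP ≈ %ΔQ / ε = (9.0%)/(-0.46) = -19.57%.

-19.6%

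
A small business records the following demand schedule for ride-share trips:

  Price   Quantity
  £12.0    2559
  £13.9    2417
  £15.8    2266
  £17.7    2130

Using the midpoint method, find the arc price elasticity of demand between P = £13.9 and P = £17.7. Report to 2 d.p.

At P = 13.9, Q = 2417; at P = 17.7, Q = 2130.
ΔQ = -287, ΔP = 3.8. Midpoints: P̄ = 15.80, Q̄ = 2273.5.
ε = (ΔQ/ΔP)(P̄/Q̄) = (-287/3.8)(15.80/2273.5).

-0.52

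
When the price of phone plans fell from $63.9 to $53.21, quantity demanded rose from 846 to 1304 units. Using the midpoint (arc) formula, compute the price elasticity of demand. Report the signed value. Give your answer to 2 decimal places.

ΔQ = 1304 − 846 = 458; ΔP = 53.21 − 63.9 = -10.69.
Midpoints: P̄ = 58.55, Q̄ = 1075.0.
ε = (ΔQ/ΔP)(P̄/Q̄) = (458/-10.69)(58.55/1075.0).

-2.33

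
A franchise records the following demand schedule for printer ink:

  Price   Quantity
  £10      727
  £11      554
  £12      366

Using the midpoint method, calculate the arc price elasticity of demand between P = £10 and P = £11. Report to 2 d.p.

-2.84

At P = 10, Q = 727; at P = 11, Q = 554.
ΔQ = -173, ΔP = 1. Midpoints: P̄ = 10.50, Q̄ = 640.5.
ε = (ΔQ/ΔP)(P̄/Q̄) = (-173/1)(10.50/640.5).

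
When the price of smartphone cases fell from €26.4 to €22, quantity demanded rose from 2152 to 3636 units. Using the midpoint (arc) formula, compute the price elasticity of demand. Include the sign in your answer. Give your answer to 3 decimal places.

-2.820

ΔQ = 3636 − 2152 = 1484; ΔP = 22 − 26.4 = -4.4.
Midpoints: P̄ = 24.20, Q̄ = 2894.0.
ε = (ΔQ/ΔP)(P̄/Q̄) = (1484/-4.4)(24.20/2894.0).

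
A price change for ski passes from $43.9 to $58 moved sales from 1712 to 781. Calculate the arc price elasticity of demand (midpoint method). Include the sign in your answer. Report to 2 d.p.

ΔQ = 781 − 1712 = -931; ΔP = 58 − 43.9 = 14.1.
Midpoints: P̄ = 50.95, Q̄ = 1246.5.
ε = (ΔQ/ΔP)(P̄/Q̄) = (-931/14.1)(50.95/1246.5).

-2.70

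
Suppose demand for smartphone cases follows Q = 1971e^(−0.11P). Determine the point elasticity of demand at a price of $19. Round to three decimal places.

At P = 19, Q = 243.787.
dQ/dP = −0.11·1971e^(−0.11P) = −0.11Q = -26.817.
ε = (dQ/dP)(P/Q) = (-26.817)(19/243.787).

-2.090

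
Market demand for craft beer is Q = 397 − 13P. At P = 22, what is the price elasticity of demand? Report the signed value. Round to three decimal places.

At P = 22, Q = 111.
dQ/dP = −13.
ε = (dQ/dP)(P/Q) = (-13)(22/111).
|ε| > 1, so demand is elastic at this price.

-2.577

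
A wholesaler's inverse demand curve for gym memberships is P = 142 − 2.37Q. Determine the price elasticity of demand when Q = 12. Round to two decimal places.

-3.99

At Q = 12, P = 142 − 2.37(12) = 113.56.
dP/dQ = −2.37, so dQ/dP = 1/(−2.37) = -0.422.
ε = (dQ/dP)(P/Q) = (-0.422)(113.56/12).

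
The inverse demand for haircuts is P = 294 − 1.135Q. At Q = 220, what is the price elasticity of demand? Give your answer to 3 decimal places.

-0.177

At Q = 220, P = 294 − 1.135(220) = 44.30.
dP/dQ = −1.135, so dQ/dP = 1/(−1.135) = -0.881.
ε = (dQ/dP)(P/Q) = (-0.881)(44.30/220).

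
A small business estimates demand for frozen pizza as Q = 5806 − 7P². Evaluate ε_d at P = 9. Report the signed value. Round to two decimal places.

-0.22

At P = 9, Q = 5239.
dQ/dP = −14P = -126.
ε = (dQ/dP)(P/Q) = (-126)(9/5239).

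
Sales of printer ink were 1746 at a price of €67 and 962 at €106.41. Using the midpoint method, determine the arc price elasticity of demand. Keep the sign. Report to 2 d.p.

-1.27

ΔQ = 962 − 1746 = -784; ΔP = 106.41 − 67 = 39.41.
Midpoints: P̄ = 86.70, Q̄ = 1354.0.
ε = (ΔQ/ΔP)(P̄/Q̄) = (-784/39.41)(86.70/1354.0).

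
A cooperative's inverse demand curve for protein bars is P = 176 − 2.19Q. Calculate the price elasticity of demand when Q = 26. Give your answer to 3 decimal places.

-2.091

At Q = 26, P = 176 − 2.19(26) = 119.06.
dP/dQ = −2.19, so dQ/dP = 1/(−2.19) = -0.457.
ε = (dQ/dP)(P/Q) = (-0.457)(119.06/26).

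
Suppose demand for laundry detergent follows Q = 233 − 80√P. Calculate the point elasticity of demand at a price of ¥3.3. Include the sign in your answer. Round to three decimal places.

-0.829

At P = 3.3, Q = 87.673.
dQ/dP = −80/(2√P) = -22.019.
ε = (dQ/dP)(P/Q) = (-22.019)(3.3/87.673).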